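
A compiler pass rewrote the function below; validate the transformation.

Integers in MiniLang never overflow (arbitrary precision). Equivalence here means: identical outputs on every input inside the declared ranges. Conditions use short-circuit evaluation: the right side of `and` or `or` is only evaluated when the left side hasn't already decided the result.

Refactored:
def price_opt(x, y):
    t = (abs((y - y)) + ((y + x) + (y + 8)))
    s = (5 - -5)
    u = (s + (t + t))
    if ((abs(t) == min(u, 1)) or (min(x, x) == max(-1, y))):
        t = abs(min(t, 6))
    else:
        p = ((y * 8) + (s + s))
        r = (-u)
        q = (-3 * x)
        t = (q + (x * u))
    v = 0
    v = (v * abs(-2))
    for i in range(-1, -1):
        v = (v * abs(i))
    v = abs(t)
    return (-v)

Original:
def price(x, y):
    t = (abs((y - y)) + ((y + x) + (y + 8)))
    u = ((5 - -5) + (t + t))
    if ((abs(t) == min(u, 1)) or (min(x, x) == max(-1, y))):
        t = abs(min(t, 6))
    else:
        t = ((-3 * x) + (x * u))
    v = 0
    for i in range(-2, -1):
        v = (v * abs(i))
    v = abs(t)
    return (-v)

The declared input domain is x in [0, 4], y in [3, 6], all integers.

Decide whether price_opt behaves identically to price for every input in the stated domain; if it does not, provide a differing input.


Behavior is preserved: although loop structure differs, min/max/abs usage differs, local variable names differ, statement counts differ, constant usage differs, arithmetic usage differs, the outputs never diverge.
Tracing x=0, y=5: price: t = 18; u = 46; ((abs(t) == min(u, 1)) or (min(x, x) == max(-1, y))) -> false; t = 0; v = 0; [i=-2]; v = 0; v = 0; return 0 | price_opt: t = 18; s = 10; u = 46; ((abs(t) == min(u, 1)) or (min(x, x) == max(-1, y))) -> false; p = 60; r = -46; q = 0; t = 0; v = 0; v = 0; the i loop: no iterations; v = 0; return 0 — matching result 0.
Across all 20 domain points the two functions coincide.
verdict: equivalent


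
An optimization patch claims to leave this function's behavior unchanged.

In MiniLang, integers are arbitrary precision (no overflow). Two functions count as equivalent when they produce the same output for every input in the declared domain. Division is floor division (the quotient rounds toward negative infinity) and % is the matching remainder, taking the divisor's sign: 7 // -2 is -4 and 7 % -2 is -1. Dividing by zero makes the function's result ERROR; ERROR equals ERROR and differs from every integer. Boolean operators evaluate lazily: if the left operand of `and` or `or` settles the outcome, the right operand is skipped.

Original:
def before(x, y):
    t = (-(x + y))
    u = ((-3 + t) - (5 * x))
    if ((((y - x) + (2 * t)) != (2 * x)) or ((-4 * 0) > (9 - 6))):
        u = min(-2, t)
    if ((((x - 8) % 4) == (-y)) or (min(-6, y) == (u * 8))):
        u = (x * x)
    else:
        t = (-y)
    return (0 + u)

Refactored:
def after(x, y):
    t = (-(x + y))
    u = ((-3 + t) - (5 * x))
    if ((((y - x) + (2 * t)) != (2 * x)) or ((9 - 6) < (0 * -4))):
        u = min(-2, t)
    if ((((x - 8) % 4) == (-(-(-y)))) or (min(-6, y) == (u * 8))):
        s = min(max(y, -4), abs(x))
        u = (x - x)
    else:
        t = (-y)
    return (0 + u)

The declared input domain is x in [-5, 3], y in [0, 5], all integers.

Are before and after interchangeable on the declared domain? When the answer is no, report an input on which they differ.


x=-4, y=0 yields 16 from before but 0 from after.
verdict: not equivalent; witness: x=-4, y=0


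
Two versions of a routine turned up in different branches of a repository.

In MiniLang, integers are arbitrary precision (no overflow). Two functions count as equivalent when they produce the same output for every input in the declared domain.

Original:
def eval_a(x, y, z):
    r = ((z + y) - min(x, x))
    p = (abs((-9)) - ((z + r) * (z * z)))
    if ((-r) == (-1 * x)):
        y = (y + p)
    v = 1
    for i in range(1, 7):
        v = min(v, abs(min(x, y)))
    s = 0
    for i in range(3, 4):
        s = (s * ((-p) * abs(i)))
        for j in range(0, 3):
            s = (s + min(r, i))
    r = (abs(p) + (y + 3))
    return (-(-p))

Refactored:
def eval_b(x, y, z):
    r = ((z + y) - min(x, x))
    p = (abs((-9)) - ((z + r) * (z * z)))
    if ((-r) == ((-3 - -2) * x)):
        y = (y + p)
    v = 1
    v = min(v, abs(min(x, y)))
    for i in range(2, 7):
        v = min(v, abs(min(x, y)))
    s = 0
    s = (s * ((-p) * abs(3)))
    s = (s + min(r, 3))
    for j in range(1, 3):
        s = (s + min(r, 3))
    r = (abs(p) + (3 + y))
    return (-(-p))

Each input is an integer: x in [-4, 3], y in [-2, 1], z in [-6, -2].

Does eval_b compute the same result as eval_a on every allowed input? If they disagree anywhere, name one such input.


Comparing the listings, the differences include: arithmetic usage differs; and statement counts differ; and loop structure differs; and min/max/abs usage differs; and constant usage differs.
As a probe, take x=2, y=1, z=-5: eval_a runs r := -6 | p := 284 | ((-r) == (-1 * x)): false | v := 1 | iter i=1: | v := 1 | iter i=2: | v := 1 | iter i=3: | v := 1 | iter i=4: | v := 1 | iter i=5: | v := 1 | iter i=6: | v := 1 | s := 0 | iter i=3: | s := 0 | iter j=0: | s := -6 | iter j=1: | s := -12 | iter j=2: | s := -18 | r := 288 | result 284; eval_b runs r := -6 | p := 284 | ((-r) == ((-3 - -2) * x)): false | v := 1 | v := 1 | iter i=2: | v := 1 | iter i=3: | v := 1 | iter i=4: | v := 1 | iter i=5: | v := 1 | iter i=6: | v := 1 | s := 0 | s := 0 | s := -6 | iter j=1: | s := -12 | iter j=2: | s := -18 | r := 288 | result 284; both end at 284.
Across all 160 domain points the two functions coincide.
verdict: equivalent


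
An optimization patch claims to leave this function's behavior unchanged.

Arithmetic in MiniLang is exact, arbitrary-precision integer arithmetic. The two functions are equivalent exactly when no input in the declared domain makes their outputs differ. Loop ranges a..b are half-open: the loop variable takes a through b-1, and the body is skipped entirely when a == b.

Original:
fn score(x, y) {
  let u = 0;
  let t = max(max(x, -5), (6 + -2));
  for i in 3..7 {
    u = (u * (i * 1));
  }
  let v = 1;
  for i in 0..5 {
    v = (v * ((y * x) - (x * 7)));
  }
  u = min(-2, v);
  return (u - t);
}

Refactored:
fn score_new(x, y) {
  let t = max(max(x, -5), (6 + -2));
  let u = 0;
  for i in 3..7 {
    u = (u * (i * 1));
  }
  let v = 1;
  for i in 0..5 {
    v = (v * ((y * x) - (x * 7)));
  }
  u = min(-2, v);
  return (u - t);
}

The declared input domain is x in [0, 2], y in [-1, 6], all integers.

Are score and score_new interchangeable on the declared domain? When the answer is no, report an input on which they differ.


Differences: same computation, different form — yet all 24 inputs agree.
verdict: equivalent


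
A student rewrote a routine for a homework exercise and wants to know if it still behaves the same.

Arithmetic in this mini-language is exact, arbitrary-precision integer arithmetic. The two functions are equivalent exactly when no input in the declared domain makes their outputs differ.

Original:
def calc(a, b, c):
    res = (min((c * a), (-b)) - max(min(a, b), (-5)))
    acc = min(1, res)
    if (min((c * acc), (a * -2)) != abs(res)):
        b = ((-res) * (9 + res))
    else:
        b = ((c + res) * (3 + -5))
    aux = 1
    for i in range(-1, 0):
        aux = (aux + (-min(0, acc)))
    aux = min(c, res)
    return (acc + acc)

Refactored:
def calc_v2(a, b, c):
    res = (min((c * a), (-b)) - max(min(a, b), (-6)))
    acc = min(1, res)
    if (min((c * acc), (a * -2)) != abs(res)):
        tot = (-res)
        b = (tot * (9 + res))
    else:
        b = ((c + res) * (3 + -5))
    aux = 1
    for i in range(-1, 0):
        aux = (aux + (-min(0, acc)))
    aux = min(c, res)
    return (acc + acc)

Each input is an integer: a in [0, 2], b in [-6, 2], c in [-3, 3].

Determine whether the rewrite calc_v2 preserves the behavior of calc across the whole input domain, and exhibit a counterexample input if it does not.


Try a=2, b=-6, c=-3.
calc: res=-1, then acc=-1, then (min((c * acc), (a * -2)) != abs(res)) is true, then b=8, then aux=1, then (i=-1), then aux=2, then aux=-3, then returns -2
calc_v2: res=0, then acc=0, then (min((c * acc), (a * -2)) != abs(res)) is true, then tot=0, then b=0, then aux=1, then (i=-1), then aux=1, then aux=-3, then returns 0
-2 and 0 differ, so these are not the same function on this domain.
verdict: not equivalent; witness: a=2, b=-6, c=-3


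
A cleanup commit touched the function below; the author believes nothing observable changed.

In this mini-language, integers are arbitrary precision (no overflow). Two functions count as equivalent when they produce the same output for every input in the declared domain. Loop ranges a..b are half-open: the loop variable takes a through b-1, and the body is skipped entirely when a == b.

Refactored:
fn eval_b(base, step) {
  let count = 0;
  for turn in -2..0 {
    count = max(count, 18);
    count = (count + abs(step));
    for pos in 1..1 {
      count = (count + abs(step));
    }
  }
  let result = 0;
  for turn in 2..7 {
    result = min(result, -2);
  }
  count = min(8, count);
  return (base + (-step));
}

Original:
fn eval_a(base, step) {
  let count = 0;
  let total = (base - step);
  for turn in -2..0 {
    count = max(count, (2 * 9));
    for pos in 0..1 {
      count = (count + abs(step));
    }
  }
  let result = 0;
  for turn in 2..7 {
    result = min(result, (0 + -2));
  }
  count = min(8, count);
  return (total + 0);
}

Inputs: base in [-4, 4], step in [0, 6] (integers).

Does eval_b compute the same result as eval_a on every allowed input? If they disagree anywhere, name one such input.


Side by side, the visible changes include: loop structure differs; arithmetic usage differs; min/max/abs usage differs; local variable names differ; constant usage differs.
One worked example (base=-4, step=3) — eval_a: count=0, then total=-7, then (turn=-2), then count=18, then (pos=0), then count=21, then (turn=-1), then count=21, then (pos=0), then count=24, then result=0, then (turn=2), then result=-2, then (turn=3), then result=-2, then (turn=4), then result=-2, then (turn=5), then result=-2, then (turn=6), then result=-2, then count=8, then returns -7; eval_b: count=0, then (turn=-2), then count=18, then count=21, then the loop over pos runs zero times, then (turn=-1), then count=21, then count=24, then the loop over pos runs zero times, then result=0, then (turn=2), then result=-2, then (turn=3), then result=-2, then (turn=4), then result=-2, then (turn=5), then result=-2, then (turn=6), then result=-2, then count=8, then returns -7; agreement on -7.
Every one of the 63 inputs gives matching results.
verdict: equivalent


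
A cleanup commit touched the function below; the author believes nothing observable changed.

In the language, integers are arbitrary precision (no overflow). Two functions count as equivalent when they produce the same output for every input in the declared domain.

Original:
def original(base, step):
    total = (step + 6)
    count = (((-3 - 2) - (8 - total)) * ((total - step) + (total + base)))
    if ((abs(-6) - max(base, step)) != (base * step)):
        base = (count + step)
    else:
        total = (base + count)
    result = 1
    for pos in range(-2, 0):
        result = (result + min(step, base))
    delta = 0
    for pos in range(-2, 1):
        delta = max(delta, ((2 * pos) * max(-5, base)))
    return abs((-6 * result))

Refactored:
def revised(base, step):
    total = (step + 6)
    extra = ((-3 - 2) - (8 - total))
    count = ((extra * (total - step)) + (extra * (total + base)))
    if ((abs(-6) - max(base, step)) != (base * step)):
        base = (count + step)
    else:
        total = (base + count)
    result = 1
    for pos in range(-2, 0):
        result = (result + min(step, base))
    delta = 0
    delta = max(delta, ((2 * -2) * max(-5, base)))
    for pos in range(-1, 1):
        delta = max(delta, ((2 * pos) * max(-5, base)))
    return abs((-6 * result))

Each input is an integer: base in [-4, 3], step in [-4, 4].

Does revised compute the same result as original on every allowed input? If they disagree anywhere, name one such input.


Changes here: min/max/abs usage differs; arithmetic usage differs; statement counts differ; loop structure differs; constant usage differs; local variable names differ; the full 72-point sweep finds no disagreement.
verdict: equivalent


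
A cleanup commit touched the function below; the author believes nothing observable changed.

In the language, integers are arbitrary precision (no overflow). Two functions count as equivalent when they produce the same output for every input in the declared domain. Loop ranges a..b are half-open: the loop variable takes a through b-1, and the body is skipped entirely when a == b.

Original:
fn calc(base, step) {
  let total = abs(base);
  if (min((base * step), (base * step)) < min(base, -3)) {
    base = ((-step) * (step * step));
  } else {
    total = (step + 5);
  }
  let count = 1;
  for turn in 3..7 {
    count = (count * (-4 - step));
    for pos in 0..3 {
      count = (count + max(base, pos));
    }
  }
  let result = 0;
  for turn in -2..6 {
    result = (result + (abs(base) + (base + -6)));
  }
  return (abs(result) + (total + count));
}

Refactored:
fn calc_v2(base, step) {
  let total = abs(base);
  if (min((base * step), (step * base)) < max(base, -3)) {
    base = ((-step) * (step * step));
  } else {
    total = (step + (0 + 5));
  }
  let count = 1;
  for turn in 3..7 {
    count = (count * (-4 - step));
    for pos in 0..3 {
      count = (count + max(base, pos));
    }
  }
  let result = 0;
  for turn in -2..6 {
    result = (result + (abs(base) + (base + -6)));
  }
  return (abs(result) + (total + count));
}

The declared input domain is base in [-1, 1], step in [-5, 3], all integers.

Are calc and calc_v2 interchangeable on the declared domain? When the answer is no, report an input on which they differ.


Try base=-1, step=2.
calc: total=1, then (min((base * step), (base * step)) < min(base, -3)) is false, then total=7, then count=1, then (turn=3), then count=-6, then (pos=0), then count=-6, then (pos=1), then count=-5, then (pos=2), then count=-3, then (turn=4), then count=18, then (pos=0), then count=18, then (pos=1), then count=19, then (pos=2), then count=21, then (turn=5), then count=-126, then (pos=0), then count=-126, then (pos=1), then count=-125, then (pos=2), then count=-123, then (turn=6), then count=738, then (pos=0), then count=738, then (pos=1), then count=739, then (pos=2), then count=741, then result=0, then (turn=-2), then result=-6, then (turn=-1), then result=-12, then (turn=0), then result=-18, then (turn=1), then result=-24, then (turn=2), then result=-30, then (turn=3), then result=-36, then (turn=4), then result=-42, then (turn=5), then result=-48, then returns 796
calc_v2: total=1, then (min((base * step), (step * base)) < max(base, -3)) is true, then base=-8, then count=1, then (turn=3), then count=-6, then (pos=0), then count=-6, then (pos=1), then count=-5, then (pos=2), then count=-3, then (turn=4), then count=18, then (pos=0), then count=18, then (pos=1), then count=19, then (pos=2), then count=21, then (turn=5), then count=-126, then (pos=0), then count=-126, then (pos=1), then count=-125, then (pos=2), then count=-123, then (turn=6), then count=738, then (pos=0), then count=738, then (pos=1), then count=739, then (pos=2), then count=741, then result=0, then (turn=-2), then result=-6, then (turn=-1), then result=-12, then (turn=0), then result=-18, then (turn=1), then result=-24, then (turn=2), then result=-30, then (turn=3), then result=-36, then (turn=4), then result=-42, then (turn=5), then result=-48, then returns 790
796 and 790 differ, so these are not the same function on this domain.
verdict: not equivalent; witness: base=-1, step=2


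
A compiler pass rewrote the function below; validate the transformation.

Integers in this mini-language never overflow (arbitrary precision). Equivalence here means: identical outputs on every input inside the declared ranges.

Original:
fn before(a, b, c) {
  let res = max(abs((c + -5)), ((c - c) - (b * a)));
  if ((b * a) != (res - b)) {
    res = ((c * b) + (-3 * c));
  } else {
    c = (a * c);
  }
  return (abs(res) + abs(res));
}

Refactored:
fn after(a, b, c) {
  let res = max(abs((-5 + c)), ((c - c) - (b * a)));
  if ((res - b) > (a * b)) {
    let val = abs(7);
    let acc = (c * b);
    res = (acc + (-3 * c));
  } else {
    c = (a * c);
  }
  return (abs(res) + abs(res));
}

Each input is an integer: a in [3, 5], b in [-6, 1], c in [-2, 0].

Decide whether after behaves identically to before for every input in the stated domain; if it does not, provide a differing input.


There is a counterexample at a=5, b=1, c=0: 0 on one side, 10 on the other.
before: res becomes 5; next ((b * a) != (res - b)) evaluates to true; next res becomes 0; next final value 0
after: res becomes 5; next ((res - b) > (a * b)) evaluates to false; next c becomes 0; next final value 10
verdict: not equivalent; witness: a=5, b=1, c=0


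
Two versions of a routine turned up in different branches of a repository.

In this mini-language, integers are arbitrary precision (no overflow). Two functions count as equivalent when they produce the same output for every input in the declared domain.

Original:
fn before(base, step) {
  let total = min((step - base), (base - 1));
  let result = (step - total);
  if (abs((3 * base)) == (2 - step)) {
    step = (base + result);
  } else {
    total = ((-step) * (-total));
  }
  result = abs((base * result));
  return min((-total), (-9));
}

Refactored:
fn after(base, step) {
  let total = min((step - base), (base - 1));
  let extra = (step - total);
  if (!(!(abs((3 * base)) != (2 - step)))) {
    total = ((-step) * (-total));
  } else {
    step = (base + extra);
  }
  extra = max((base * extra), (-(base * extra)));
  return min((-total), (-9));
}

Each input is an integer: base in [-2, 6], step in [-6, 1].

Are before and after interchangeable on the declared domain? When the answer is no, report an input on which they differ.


Side by side, the visible changes include: comparison usage differs, plus boolean connective usage differs, plus min/max/abs usage differs, plus local variable names differ, plus arithmetic usage differs.
As a probe, take base=6, step=-4: before runs total=-10, then result=6, then (abs((3 * base)) == (2 - step)) is false, then total=40, then result=36, then returns -40; after runs total=-10, then extra=6, then (!(!(abs((3 * base)) != (2 - step)))) is true, then total=40, then extra=36, then returns -40; both end at -40.
Every one of the 72 inputs gives matching results.
verdict: equivalent


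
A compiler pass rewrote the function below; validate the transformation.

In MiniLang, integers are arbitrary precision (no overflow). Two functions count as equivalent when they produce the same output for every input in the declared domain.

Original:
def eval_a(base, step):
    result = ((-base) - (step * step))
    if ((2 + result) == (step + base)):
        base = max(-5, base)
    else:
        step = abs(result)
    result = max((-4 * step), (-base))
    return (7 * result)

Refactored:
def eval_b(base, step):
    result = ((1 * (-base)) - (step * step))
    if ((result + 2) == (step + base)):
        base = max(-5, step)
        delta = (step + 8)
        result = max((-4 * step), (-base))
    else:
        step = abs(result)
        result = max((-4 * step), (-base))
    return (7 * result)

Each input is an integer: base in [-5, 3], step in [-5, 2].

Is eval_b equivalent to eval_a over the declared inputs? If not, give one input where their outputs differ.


Try base=-2, step=2.
eval_a: result becomes -2; next ((2 + result) == (step + base)) evaluates to true; next base becomes -2; next result becomes 2; next final value 14
eval_b: result becomes -2; next ((result + 2) == (step + base)) evaluates to true; next base becomes 2; next delta becomes 10; next result becomes -2; next final value -14
14 and -14 differ, so these are not the same function on this domain.
verdict: not equivalent; witness: base=-2, step=2


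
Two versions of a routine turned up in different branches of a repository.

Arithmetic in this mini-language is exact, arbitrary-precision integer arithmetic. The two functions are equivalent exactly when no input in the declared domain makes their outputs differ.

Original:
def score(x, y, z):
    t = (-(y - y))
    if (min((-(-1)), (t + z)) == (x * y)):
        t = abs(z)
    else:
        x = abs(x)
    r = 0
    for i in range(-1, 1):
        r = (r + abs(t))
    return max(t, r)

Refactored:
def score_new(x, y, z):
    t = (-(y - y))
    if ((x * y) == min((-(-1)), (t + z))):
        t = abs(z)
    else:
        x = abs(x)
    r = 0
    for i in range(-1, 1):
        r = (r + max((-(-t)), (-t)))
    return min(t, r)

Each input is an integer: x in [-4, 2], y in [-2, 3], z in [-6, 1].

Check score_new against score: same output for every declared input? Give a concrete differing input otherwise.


At x=-4, y=1, z=-4: score gives 8, score_new gives 4.
verdict: not equivalent; witness: x=-4, y=1, z=-4


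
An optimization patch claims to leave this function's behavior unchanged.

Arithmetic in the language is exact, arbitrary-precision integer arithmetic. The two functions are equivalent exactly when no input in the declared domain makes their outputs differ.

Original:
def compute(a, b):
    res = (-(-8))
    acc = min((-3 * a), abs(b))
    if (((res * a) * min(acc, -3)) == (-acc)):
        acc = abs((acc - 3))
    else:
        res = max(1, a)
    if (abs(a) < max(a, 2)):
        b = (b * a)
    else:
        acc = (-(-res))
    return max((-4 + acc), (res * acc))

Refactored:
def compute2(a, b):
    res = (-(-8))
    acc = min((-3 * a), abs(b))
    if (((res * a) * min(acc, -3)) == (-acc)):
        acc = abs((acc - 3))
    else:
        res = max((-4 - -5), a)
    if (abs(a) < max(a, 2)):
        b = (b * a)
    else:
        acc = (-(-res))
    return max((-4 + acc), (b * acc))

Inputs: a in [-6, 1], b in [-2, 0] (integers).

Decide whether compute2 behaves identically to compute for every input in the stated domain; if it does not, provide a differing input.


Take a=-6, b=-2.
compute: res = 8; acc = 2; (((res * a) * min(acc, -3)) == (-acc)) -> false; res = 1; (abs(a) < max(a, 2)) -> false; acc = 1; return 1
compute2: res = 8; acc = 2; (((res * a) * min(acc, -3)) == (-acc)) -> false; res = 1; (abs(a) < max(a, 2)) -> false; acc = 1; return -2
1 and -2 differ, so these are not the same function on this domain.
verdict: not equivalent; witness: a=-6, b=-2


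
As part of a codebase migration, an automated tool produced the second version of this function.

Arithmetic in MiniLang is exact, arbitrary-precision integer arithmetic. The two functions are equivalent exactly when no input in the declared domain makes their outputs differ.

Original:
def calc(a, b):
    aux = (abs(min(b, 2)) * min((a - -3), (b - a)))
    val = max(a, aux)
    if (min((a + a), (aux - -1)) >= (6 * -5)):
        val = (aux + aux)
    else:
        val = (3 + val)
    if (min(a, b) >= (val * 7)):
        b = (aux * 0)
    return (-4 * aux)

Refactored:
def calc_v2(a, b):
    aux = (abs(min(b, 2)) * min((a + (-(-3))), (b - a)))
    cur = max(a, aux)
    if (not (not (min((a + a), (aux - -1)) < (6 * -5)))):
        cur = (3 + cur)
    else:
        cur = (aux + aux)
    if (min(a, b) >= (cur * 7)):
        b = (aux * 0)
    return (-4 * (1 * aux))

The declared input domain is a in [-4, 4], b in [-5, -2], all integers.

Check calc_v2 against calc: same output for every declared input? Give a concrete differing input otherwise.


Changes here: constant usage differs, local variable names differ, comparison usage differs, boolean connective usage differs, arithmetic usage differs; the full 36-point sweep finds no disagreement.
verdict: equivalent


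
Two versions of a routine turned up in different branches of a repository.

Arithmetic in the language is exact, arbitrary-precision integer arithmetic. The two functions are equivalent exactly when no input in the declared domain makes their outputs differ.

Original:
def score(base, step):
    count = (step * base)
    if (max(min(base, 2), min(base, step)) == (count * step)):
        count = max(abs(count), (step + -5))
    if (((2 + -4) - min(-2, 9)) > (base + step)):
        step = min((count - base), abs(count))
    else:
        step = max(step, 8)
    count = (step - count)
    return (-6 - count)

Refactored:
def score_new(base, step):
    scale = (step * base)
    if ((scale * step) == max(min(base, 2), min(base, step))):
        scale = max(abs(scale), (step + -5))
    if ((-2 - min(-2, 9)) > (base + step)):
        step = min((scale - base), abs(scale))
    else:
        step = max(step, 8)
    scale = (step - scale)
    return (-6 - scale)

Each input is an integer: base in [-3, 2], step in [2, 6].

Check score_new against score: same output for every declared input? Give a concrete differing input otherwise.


The two versions differ — the changes include constant usage differs, and local variable names differ, and arithmetic usage differs.
Tracing base=-2, step=4: score: count becomes -8; next (max(min(base, 2), min(base, step)) == (count * step)) evaluates to false; next (((2 + -4) - min(-2, 9)) > (base + step)) evaluates to false; next step becomes 8; next count becomes 16; next final value -22 | score_new: scale becomes -8; next ((scale * step) == max(min(base, 2), min(base, step))) evaluates to false; next ((-2 - min(-2, 9)) > (base + step)) evaluates to false; next step becomes 8; next scale becomes 16; next final value -22 — matching result -22.
Checked all 30 inputs in the declared domain: the outputs agree on every one.
verdict: equivalent


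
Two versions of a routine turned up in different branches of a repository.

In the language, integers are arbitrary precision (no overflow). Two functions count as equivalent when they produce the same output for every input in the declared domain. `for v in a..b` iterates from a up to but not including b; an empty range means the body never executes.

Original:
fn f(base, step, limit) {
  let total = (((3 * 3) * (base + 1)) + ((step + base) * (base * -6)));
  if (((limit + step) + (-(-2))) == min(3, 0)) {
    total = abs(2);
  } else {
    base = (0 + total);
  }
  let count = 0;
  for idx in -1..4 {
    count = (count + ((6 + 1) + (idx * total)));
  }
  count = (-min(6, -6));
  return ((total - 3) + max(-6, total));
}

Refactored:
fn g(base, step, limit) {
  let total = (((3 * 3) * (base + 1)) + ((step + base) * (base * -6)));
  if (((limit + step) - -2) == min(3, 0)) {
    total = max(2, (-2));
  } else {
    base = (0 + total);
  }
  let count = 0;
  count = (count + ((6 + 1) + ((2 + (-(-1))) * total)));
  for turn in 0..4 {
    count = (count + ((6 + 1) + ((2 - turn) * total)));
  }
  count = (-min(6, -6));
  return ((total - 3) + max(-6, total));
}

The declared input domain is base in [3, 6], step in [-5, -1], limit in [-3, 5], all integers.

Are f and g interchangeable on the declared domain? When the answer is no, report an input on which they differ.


The two versions differ — the changes include local variable names differ, and loop structure differs, and min/max/abs usage differs, and statement counts differ, and arithmetic usage differs, and constant usage differs.
Spot check at base=5, step=-1, limit=-3 — f: total := -66 | (((limit + step) + (-(-2))) == min(3, 0)): false | base := -66 | count := 0 | iter idx=-1: | count := 73 | iter idx=0: | count := 80 | iter idx=1: | count := 21 | iter idx=2: | count := -104 | iter idx=3: | count := -295 | count := 6 | result -75. g: total := -66 | (((limit + step) - -2) == min(3, 0)): false | base := -66 | count := 0 | count := -191 | iter turn=0: | count := -316 | iter turn=1: | count := -375 | iter turn=2: | count := -368 | iter turn=3: | count := -295 | count := 6 | result -75. Both give -75.
Sweeping the whole domain (180 inputs) finds no disagreement.
verdict: equivalent


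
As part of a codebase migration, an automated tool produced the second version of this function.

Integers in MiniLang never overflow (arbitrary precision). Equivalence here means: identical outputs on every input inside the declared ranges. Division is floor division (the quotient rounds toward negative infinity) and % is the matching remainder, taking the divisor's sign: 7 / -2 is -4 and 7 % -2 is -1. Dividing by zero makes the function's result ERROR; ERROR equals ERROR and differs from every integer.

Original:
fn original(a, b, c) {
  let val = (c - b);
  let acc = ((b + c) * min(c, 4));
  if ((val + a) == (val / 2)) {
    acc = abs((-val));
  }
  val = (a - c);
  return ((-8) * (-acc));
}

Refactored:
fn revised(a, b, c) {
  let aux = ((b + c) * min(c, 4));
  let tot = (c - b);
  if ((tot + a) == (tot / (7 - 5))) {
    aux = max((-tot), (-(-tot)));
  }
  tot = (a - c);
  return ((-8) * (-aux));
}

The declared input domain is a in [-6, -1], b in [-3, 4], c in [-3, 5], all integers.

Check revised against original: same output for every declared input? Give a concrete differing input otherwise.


The two are interchangeable: arithmetic usage differs; constant usage differs; min/max/abs usage differs; local variable names differ, and every declared input agrees.
As a probe, take a=-5, b=4, c=5: original runs val := 1 | acc := 36 | ((val + a) == (val / 2)): false | val := -10 | result 288; revised runs aux := 36 | tot := 1 | ((tot + a) == (tot / (7 - 5))): false | tot := -10 | result 288; both end at 288.
Every one of the 432 inputs gives matching results.
verdict: equivalent


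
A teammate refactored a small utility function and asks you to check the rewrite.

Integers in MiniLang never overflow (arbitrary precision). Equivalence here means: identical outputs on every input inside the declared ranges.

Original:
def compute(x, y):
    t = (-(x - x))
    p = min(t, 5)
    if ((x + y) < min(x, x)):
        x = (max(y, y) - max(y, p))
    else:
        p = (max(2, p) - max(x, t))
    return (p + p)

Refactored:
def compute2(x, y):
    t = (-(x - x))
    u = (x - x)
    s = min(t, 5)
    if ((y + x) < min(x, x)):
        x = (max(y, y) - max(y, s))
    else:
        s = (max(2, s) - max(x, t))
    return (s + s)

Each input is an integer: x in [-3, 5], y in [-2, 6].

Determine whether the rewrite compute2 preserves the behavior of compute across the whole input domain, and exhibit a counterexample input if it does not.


Although local variable names differ, plus statement counts differ, plus arithmetic usage differs, 81/81 inputs agree.
verdict: equivalent


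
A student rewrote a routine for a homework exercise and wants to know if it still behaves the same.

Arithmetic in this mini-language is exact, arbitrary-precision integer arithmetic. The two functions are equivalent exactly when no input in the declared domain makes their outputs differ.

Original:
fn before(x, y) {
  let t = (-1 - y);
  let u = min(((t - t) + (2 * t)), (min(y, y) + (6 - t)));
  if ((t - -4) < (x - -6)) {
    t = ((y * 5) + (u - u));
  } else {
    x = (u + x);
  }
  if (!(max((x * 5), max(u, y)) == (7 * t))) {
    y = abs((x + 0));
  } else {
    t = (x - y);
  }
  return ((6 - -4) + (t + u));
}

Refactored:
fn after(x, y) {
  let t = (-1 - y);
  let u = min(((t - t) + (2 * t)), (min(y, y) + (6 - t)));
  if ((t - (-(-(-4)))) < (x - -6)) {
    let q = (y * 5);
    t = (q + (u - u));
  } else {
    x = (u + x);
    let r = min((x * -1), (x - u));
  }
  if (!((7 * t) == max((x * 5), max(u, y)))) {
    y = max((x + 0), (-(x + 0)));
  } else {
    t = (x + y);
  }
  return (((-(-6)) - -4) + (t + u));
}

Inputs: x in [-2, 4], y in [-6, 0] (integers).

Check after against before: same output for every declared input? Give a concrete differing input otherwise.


Try x=-2, y=-1.
before: t := 0 | u := 0 | ((t - -4) < (x - -6)): false | x := -2 | (!(max((x * 5), max(u, y)) == (7 * t))): false | t := -1 | result 9
after: t := 0 | u := 0 | ((t - (-(-(-4)))) < (x - -6)): false | x := -2 | r := -2 | (!((7 * t) == max((x * 5), max(u, y)))): false | t := -3 | result 7
9 against 7: the behavior changed.
verdict: not equivalent; witness: x=-2, y=-1


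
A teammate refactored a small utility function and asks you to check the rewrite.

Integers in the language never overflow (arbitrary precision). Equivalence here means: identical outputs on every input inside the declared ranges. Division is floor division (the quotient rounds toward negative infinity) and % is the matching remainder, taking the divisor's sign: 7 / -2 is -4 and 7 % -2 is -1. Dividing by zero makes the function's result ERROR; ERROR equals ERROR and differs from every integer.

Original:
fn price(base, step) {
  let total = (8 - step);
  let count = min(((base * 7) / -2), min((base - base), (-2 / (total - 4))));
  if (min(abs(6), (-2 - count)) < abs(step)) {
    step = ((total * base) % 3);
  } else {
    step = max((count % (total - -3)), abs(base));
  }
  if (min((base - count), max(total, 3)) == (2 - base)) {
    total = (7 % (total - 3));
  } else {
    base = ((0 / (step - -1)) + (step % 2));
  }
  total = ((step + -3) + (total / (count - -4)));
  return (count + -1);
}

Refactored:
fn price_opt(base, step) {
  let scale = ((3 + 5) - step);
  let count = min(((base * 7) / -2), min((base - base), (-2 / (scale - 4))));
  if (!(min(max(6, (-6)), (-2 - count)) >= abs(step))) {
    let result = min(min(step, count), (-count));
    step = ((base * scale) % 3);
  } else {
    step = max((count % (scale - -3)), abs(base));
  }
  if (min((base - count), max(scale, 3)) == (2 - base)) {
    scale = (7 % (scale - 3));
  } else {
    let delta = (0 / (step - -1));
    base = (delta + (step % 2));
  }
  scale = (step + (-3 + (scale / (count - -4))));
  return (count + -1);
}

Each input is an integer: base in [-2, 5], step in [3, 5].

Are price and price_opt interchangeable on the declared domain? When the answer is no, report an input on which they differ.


The two versions differ — the changes include arithmetic usage differs; local variable names differ; boolean connective usage differs; min/max/abs usage differs; constant usage differs; statement counts differ; comparison usage differs.
One worked example (base=2, step=3) — price: total := 5 | count := -7 | (min(abs(6), (-2 - count)) < abs(step)): false | step := 2 | (min((base - count), max(total, 3)) == (2 - base)): false | base := 0 | total := -3 | result -8; price_opt: scale := 5 | count := -7 | (!(min(max(6, (-6)), (-2 - count)) >= abs(step))): false | step := 2 | (min((base - count), max(scale, 3)) == (2 - base)): false | delta := 0 | base := 0 | scale := -3 | result -8; agreement on -8.
Across all 24 domain points the two functions coincide.
verdict: equivalent


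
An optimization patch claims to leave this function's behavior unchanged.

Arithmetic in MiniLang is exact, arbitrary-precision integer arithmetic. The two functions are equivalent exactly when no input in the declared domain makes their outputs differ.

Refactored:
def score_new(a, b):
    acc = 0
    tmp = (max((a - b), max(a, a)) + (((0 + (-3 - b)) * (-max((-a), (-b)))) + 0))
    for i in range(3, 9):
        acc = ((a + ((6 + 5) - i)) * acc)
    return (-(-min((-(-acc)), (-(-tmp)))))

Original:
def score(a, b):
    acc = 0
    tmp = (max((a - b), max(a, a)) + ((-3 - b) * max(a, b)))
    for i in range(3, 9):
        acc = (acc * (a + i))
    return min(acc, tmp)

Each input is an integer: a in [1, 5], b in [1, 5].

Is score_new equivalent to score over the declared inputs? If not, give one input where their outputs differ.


Evaluate both at a=1, b=2.
score: acc becomes 0; next tmp becomes -9; next at i=3:; next acc becomes 0; next at i=4:; next acc becomes 0; next at i=5:; next acc becomes 0; next at i=6:; next acc becomes 0; next at i=7:; next acc becomes 0; next at i=8:; next acc becomes 0; next final value -9
score_new: acc becomes 0; next tmp becomes -4; next at i=3:; next acc becomes 0; next at i=4:; next acc becomes 0; next at i=5:; next acc becomes 0; next at i=6:; next acc becomes 0; next at i=7:; next acc becomes 0; next at i=8:; next acc becomes 0; next final value -4
-9 vs -4 — the two versions disagree here.
verdict: not equivalent; witness: a=1, b=2


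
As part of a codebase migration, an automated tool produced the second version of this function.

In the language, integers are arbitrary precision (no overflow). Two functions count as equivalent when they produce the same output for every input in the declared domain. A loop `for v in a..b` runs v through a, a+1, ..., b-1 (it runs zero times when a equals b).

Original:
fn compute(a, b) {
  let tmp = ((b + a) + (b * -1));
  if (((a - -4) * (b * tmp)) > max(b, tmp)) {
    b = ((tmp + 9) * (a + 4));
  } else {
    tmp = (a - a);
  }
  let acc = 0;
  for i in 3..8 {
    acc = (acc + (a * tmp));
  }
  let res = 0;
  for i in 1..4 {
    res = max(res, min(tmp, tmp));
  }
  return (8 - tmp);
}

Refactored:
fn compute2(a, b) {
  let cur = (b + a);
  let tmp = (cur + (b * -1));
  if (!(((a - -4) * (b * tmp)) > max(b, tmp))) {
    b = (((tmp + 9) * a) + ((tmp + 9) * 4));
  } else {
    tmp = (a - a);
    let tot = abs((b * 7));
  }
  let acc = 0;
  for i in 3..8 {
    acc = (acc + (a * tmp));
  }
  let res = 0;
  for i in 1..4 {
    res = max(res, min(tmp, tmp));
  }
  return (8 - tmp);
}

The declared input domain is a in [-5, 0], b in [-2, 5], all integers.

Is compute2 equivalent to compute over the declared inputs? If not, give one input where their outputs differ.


Not equivalent: a=-5, b=-2 separates them (8 vs 13).
compute: tmp=-5, then (((a - -4) * (b * tmp)) > max(b, tmp)) is false, then tmp=0, then acc=0, then (i=3), then acc=0, then (i=4), then acc=0, then (i=5), then acc=0, then (i=6), then acc=0, then (i=7), then acc=0, then res=0, then (i=1), then res=0, then (i=2), then res=0, then (i=3), then res=0, then returns 8
compute2: cur=-7, then tmp=-5, then (!(((a - -4) * (b * tmp)) > max(b, tmp))) is true, then b=-4, then acc=0, then (i=3), then acc=25, then (i=4), then acc=50, then (i=5), then acc=75, then (i=6), then acc=100, then (i=7), then acc=125, then res=0, then (i=1), then res=0, then (i=2), then res=0, then (i=3), then res=0, then returns 13
verdict: not equivalent; witness: a=-5, b=-2


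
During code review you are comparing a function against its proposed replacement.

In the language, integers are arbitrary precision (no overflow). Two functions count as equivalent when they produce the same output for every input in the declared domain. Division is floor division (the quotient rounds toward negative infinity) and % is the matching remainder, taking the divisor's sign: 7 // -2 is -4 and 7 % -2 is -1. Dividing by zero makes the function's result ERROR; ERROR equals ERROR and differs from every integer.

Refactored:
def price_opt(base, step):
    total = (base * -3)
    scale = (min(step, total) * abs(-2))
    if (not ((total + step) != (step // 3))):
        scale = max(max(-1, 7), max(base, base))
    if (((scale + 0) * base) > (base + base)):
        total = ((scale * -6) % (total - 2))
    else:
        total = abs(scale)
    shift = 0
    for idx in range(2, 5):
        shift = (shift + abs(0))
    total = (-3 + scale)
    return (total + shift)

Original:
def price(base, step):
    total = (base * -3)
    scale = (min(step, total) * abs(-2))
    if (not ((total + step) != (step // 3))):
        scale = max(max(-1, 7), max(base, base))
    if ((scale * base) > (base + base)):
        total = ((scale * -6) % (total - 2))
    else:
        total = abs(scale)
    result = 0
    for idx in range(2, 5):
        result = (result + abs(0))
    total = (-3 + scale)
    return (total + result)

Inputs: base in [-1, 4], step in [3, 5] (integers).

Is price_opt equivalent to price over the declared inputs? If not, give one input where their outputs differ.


Although constant usage differs; local variable names differ; arithmetic usage differs, 18/18 inputs agree.
verdict: equivalent


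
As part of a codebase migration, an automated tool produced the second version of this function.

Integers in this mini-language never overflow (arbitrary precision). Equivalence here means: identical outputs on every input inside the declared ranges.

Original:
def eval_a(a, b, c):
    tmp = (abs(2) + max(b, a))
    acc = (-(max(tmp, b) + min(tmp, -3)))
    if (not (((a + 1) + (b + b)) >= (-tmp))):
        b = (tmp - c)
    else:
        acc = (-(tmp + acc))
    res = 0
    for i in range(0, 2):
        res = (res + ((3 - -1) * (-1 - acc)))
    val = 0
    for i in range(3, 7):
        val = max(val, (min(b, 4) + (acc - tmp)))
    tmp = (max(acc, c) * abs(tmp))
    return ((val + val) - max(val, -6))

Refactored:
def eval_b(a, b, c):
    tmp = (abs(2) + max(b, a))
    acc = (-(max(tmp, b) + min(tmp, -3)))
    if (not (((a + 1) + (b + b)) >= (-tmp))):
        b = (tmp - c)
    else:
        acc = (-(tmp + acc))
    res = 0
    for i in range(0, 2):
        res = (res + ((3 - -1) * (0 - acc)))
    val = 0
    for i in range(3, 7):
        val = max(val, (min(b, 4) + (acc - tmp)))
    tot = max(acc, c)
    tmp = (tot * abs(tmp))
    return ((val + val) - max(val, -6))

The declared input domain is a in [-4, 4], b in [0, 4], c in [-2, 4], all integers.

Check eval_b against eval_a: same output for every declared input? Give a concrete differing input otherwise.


Although `-1` became `0`, no input in the stated domain can expose it.
Spot check at a=-1, b=4, c=4 — eval_a: tmp=6, then acc=-3, then (not (((a + 1) + (b + b)) >= (-tmp))) is false, then acc=-3, then res=0, then (i=0), then res=8, then (i=1), then res=16, then val=0, then (i=3), then val=0, then (i=4), then val=0, then (i=5), then val=0, then (i=6), then val=0, then tmp=24, then returns 0. eval_b: tmp=6, then acc=-3, then (not (((a + 1) + (b + b)) >= (-tmp))) is false, then acc=-3, then res=0, then (i=0), then res=12, then (i=1), then res=24, then val=0, then (i=3), then val=0, then (i=4), then val=0, then (i=5), then val=0, then (i=6), then val=0, then tot=4, then tmp=24, then returns 0. Both give 0.
Across all 315 domain points the two functions coincide.
verdict: equivalent
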